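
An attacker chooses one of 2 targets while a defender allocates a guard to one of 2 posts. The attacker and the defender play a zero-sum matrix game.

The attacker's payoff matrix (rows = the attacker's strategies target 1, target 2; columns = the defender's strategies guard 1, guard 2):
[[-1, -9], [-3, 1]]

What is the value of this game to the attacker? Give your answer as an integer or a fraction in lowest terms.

-7/3

Row minima are -9 and -3, so the attacker's maximin is -3; column maxima are -1 and 1, so the defender's minimax is -1. These differ, so the equilibrium is in mixed strategies.
Let the attacker play target 1 with probability p. The defender is indifferent when −p − 3(1−p) = −9p + (1−p), giving p = 1/3.
Let the defender play guard 1 with probability q. The attacker is indifferent when −q − 9(1−q) = −3q + (1−q), giving q = 5/6.
The value is -1·(5/6) + (-9)·(1/6) = -7/3.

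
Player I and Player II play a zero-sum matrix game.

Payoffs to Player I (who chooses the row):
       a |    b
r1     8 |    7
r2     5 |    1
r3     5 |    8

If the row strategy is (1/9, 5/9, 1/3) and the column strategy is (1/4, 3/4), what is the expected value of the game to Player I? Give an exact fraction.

Against (1/4, 3/4), each row's expected payoff is r1: 29/4; r2: 2; r3: 29/4.
Taking the (1/9, 5/9, 1/3)-weighted average: (1/9)·(29/4) + (5/9)·(2) + (1/3)·(29/4) = 13/3.

13/3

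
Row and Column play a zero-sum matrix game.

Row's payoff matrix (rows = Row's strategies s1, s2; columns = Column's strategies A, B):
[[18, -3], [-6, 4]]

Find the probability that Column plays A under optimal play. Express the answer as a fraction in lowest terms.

Row minima are -3 and -6, so Row's maximin is -3; column maxima are 18 and 4, so Column's minimax is 4. These differ, so the equilibrium is in mixed strategies.
Let Column play A with probability q. Row is indifferent when 18q − 3(1−q) = −6q + 4(1−q), giving q = 7/31.

7/31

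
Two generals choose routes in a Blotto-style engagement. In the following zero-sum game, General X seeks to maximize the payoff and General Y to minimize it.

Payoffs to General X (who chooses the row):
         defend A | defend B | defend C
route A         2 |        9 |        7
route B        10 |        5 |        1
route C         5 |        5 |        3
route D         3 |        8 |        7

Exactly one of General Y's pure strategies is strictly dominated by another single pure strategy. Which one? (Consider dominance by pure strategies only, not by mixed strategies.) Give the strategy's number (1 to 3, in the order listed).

2

General Y prefers columns that give General X less. Compare defend B with defend C: 7 < 9, 1 < 5, 3 < 5, 7 < 8.
So defend C strictly dominates defend B for General Y; defend B is strictly dominated.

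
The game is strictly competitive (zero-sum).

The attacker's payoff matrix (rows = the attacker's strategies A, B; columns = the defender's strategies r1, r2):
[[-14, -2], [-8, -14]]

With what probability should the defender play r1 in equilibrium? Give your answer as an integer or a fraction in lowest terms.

Row minima are -14 and -14, so the attacker's maximin is -14; column maxima are -8 and -2, so the defender's minimax is -8. These differ, so the equilibrium is in mixed strategies.
Let the defender play r1 with probability q. The attacker is indifferent when −14q − 2(1−q) = −8q − 14(1−q), giving q = 2/3.

2/3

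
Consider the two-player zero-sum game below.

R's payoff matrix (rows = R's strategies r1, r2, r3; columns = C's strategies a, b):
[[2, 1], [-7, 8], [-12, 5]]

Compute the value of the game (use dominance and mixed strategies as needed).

Row r3 is strictly dominated by row r2, so R never plays it.
The remaining 2×2 game on (r1, r2) × (a, b) has no saddle point. Let R play r1 with probability p; indifference gives 2p − 7(1−p) = p + 8(1−p), so p = 15/16.
Similarly C's optimal q on a is 7/16, and the value is 2·(7/16) + (1)·(9/16) = 23/16.

23/16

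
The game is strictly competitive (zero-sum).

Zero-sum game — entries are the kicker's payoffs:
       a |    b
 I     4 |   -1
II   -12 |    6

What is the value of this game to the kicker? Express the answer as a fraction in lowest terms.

Row minima are -1 and -12, so the kicker's maximin is -1; column maxima are 4 and 6, so the goalkeeper's minimax is 4. These differ, so the equilibrium is in mixed strategies.
Let the kicker play I with probability p. The goalkeeper is indifferent when 4p − 12(1−p) = −p + 6(1−p), giving p = 18/23.
Let the goalkeeper play a with probability q. The kicker is indifferent when 4q − (1−q) = −12q + 6(1−q), giving q = 7/23.
The value is 4·(7/23) + (-1)·(16/23) = 12/23.

12/23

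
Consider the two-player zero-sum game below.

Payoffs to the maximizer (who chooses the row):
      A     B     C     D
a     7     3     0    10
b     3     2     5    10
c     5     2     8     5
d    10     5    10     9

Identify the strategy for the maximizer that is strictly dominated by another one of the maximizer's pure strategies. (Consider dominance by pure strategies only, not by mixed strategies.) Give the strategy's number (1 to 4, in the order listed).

3

Compare c with d: 10 > 5, 5 > 2, 10 > 8, 9 > 5.
So d strictly dominates c for the maximizer; c is strictly dominated.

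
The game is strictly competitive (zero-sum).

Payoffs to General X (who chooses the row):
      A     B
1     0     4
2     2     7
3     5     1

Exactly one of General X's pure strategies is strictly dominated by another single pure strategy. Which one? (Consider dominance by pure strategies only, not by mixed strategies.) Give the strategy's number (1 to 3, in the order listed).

Compare 1 with 2: 2 > 0, 7 > 4.
So 2 strictly dominates 1 for General X; 1 is strictly dominated.

1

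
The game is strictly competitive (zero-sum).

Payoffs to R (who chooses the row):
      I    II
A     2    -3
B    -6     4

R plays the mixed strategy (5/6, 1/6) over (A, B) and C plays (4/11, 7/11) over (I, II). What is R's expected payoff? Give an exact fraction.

-61/66

Against (4/11, 7/11), each row's expected payoff is A: -13/11; B: 4/11.
Taking the (5/6, 1/6)-weighted average: (5/6)·(-13/11) + (1/6)·(4/11) = -61/66.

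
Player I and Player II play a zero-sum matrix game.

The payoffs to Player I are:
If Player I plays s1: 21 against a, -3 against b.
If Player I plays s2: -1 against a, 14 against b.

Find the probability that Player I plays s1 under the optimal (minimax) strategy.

5/13

Row minima are -3 and -1, so Player I's maximin is -1; column maxima are 21 and 14, so Player II's minimax is 14. These differ, so the equilibrium is in mixed strategies.
Let Player I play s1 with probability p. Player II is indifferent when 21p − (1−p) = −3p + 14(1−p), giving p = 5/13.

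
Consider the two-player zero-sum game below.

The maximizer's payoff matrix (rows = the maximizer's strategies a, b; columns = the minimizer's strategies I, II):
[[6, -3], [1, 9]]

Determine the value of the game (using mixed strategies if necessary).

Row minima are -3 and 1, so the maximizer's maximin is 1; column maxima are 6 and 9, so the minimizer's minimax is 6. These differ, so the equilibrium is in mixed strategies.
Let the maximizer play a with probability p. The minimizer is indifferent when 6p + (1−p) = −3p + 9(1−p), giving p = 8/17.
Let the minimizer play I with probability q. The maximizer is indifferent when 6q − 3(1−q) = q + 9(1−q), giving q = 12/17.
The value is 6·(12/17) + (-3)·(5/17) = 57/17.

57/17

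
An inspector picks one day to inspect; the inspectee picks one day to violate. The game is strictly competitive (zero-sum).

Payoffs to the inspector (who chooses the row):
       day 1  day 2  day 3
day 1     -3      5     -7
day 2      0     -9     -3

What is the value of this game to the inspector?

-13/3

Column day 1 is strictly dominated by day 3 for the inspectee (it gives the inspector more in every row).
The remaining 2×2 game on (day 1, day 2) × (day 2, day 3) has no saddle point. Let the inspector play day 1 with probability p; indifference gives 5p − 9(1−p) = −7p − 3(1−p), so p = 1/3.
Similarly the inspectee's optimal q on day 2 is 2/9, and the value is 5·(2/9) + (-7)·(7/9) = -13/3.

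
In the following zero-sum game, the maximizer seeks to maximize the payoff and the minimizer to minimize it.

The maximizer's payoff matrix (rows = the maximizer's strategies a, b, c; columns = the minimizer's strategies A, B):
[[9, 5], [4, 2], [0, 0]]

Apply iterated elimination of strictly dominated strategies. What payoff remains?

Row b is strictly dominated by row a (9>4, 5>2); eliminate b.
Row c is strictly dominated by row a (9>0, 5>0); eliminate c.
Column A is strictly dominated by B for the minimizer (5<9); eliminate A.
Only (a, B) remains, with payoff 5.

5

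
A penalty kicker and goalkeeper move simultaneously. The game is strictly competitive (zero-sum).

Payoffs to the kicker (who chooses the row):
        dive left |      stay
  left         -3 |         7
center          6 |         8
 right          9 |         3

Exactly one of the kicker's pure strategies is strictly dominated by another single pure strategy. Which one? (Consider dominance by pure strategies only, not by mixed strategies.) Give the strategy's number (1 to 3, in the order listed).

Compare left with center: 6 > -3, 8 > 7.
So center strictly dominates left for the kicker; left is strictly dominated.

1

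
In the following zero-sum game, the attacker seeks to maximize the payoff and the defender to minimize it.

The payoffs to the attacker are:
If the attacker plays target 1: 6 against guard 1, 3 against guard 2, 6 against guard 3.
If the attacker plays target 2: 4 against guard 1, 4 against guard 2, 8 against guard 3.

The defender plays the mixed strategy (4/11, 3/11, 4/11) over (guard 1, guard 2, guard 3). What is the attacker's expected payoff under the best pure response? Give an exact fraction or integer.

target 1: (6)·(4/11) + (3)·(3/11) + (6)·(4/11) = 57/11.
target 2: (4)·(4/11) + (4)·(3/11) + (8)·(4/11) = 60/11.
The best pure response is target 2 with expected payoff 60/11.

60/11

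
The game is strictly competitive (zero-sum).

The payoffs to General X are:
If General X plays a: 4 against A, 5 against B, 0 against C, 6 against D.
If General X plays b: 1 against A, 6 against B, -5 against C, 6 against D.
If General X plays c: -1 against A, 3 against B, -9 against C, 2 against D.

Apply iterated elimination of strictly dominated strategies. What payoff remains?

Column D is strictly dominated by A for General Y (4<6, 1<6, -1<2); eliminate D.
Row c is strictly dominated by row a (4>-1, 5>3, 0>-9); eliminate c.
Column A is strictly dominated by C for General Y (0<4, -5<1); eliminate A.
Column B is strictly dominated by C for General Y (0<5, -5<6); eliminate B.
Row b is strictly dominated by row a (0>-5); eliminate b.
Only (a, C) remains, with payoff 0.

0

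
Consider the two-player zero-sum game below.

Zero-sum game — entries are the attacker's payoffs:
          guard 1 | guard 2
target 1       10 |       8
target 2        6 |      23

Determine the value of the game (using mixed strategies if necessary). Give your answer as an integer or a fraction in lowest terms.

Row minima are 8 and 6, so the attacker's maximin is 8; column maxima are 10 and 23, so the defender's minimax is 10. These differ, so the equilibrium is in mixed strategies.
Let the attacker play target 1 with probability p. The defender is indifferent when 10p + 6(1−p) = 8p + 23(1−p), giving p = 17/19.
Let the defender play guard 1 with probability q. The attacker is indifferent when 10q + 8(1−q) = 6q + 23(1−q), giving q = 15/19.
The value is 10·(15/19) + (8)·(4/19) = 182/19.

182/19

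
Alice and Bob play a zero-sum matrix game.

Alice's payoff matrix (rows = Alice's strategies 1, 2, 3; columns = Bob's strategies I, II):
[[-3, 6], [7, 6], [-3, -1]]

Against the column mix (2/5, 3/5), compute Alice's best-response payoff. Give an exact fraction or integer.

1: (-3)·(2/5) + (6)·(3/5) = 12/5.
2: (7)·(2/5) + (6)·(3/5) = 32/5.
3: (-3)·(2/5) + (-1)·(3/5) = -9/5.
The best pure response is 2 with expected payoff 32/5.

32/5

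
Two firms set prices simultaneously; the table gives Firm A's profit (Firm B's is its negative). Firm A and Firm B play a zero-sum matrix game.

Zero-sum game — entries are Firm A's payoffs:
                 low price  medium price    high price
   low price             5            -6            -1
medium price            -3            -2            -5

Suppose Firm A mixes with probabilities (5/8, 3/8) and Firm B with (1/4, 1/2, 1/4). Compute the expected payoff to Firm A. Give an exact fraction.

-19/8

Against (1/4, 1/2, 1/4), each row's expected payoff is low price: -2; medium price: -3.
Taking the (5/8, 3/8)-weighted average: (5/8)·(-2) + (3/8)·(-3) = -19/8.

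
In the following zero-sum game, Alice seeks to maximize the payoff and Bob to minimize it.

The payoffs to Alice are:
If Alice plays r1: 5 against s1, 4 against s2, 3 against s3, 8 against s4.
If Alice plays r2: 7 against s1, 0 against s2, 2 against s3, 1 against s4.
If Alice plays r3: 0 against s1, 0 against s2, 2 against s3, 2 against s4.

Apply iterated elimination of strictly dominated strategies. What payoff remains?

Row r3 is strictly dominated by row r1 (5>0, 4>0, 3>2, 8>2); eliminate r3.
Column s1 is strictly dominated by s2 for Bob (4<5, 0<7); eliminate s1.
Row r2 is strictly dominated by row r1 (4>0, 3>2, 8>1); eliminate r2.
Column s4 is strictly dominated by s2 for Bob (4<8); eliminate s4.
Column s2 is strictly dominated by s3 for Bob (3<4); eliminate s2.
Only (r1, s3) remains, with payoff 3.

3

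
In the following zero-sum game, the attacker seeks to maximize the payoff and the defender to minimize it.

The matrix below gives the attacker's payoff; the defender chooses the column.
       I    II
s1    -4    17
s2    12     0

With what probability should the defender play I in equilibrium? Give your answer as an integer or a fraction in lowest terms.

Row minima are -4 and 0, so the attacker's maximin is 0; column maxima are 12 and 17, so the defender's minimax is 12. These differ, so the equilibrium is in mixed strategies.
Let the defender play I with probability q. The attacker is indifferent when −4q + 17(1−q) = 12q, giving q = 17/33.

17/33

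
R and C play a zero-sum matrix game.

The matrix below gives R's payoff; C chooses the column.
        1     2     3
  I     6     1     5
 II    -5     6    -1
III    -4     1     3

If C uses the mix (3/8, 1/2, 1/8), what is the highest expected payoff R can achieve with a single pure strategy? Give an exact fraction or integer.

I: (6)·(3/8) + (1)·(1/2) + (5)·(1/8) = 27/8.
II: (-5)·(3/8) + (6)·(1/2) + (-1)·(1/8) = 1.
III: (-4)·(3/8) + (1)·(1/2) + (3)·(1/8) = -5/8.
The best pure response is I with expected payoff 27/8.

27/8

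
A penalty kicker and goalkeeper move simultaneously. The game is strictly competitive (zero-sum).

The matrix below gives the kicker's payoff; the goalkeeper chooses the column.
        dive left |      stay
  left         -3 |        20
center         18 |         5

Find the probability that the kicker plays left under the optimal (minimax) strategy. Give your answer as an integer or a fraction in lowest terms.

13/36

Row minima are -3 and 5, so the kicker's maximin is 5; column maxima are 18 and 20, so the goalkeeper's minimax is 18. These differ, so the equilibrium is in mixed strategies.
Let the kicker play left with probability p. The goalkeeper is indifferent when −3p + 18(1−p) = 20p + 5(1−p), giving p = 13/36.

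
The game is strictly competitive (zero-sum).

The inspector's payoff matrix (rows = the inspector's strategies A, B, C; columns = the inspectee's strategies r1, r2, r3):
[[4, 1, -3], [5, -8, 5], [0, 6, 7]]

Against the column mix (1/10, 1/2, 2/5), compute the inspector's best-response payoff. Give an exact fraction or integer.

A: (4)·(1/10) + (1)·(1/2) + (-3)·(2/5) = -3/10.
B: (5)·(1/10) + (-8)·(1/2) + (5)·(2/5) = -3/2.
C: (0)·(1/10) + (6)·(1/2) + (7)·(2/5) = 29/5.
The best pure response is C with expected payoff 29/5.

29/5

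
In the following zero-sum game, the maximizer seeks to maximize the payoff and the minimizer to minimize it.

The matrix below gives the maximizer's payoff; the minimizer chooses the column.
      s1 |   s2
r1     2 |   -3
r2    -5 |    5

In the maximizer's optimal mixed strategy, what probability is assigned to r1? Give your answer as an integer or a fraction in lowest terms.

2/3

Row minima are -3 and -5, so the maximizer's maximin is -3; column maxima are 2 and 5, so the minimizer's minimax is 2. These differ, so the equilibrium is in mixed strategies.
Let the maximizer play r1 with probability p. The minimizer is indifferent when 2p − 5(1−p) = −3p + 5(1−p), giving p = 2/3.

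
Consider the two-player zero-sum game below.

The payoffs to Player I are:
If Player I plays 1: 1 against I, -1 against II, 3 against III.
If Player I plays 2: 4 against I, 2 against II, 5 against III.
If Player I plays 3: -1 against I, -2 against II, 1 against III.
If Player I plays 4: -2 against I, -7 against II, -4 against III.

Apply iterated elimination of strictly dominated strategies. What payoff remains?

Row 3 is strictly dominated by row 1 (1>-1, -1>-2, 3>1); eliminate 3.
Row 1 is strictly dominated by row 2 (4>1, 2>-1, 5>3); eliminate 1.
Column III is strictly dominated by II for Player II (2<5, -7<-4); eliminate III.
Row 4 is strictly dominated by row 2 (4>-2, 2>-7); eliminate 4.
Column I is strictly dominated by II for Player II (2<4); eliminate I.
Only (2, II) remains, with payoff 2.

2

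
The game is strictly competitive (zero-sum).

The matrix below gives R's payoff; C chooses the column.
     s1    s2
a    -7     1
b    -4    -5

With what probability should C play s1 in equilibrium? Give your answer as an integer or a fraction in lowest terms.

2/3

Row minima are -7 and -5, so R's maximin is -5; column maxima are -4 and 1, so C's minimax is -4. These differ, so the equilibrium is in mixed strategies.
Let C play s1 with probability q. R is indifferent when −7q + (1−q) = −4q − 5(1−q), giving q = 2/3.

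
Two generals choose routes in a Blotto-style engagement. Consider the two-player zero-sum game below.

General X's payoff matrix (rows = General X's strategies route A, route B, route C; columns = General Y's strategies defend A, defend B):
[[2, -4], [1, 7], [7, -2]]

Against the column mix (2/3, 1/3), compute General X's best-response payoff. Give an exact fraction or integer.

4

route A: (2)·(2/3) + (-4)·(1/3) = 0.
route B: (1)·(2/3) + (7)·(1/3) = 3.
route C: (7)·(2/3) + (-2)·(1/3) = 4.
The best pure response is route C with expected payoff 4.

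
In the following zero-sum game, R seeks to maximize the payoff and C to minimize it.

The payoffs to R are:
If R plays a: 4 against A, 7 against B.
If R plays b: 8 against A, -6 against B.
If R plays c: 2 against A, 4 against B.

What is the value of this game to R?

Row c is strictly dominated by row a, so R never plays it.
The remaining 2×2 game on (a, b) × (A, B) has no saddle point. Let R play a with probability p; indifference gives 4p + 8(1−p) = 7p − 6(1−p), so p = 14/17.
Similarly C's optimal q on A is 13/17, and the value is 4·(13/17) + (7)·(4/17) = 80/17.

80/17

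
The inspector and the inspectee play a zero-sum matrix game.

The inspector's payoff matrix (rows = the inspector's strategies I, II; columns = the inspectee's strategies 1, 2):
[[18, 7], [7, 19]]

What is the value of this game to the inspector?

Row minima are 7 and 7, so the inspector's maximin is 7; column maxima are 18 and 19, so the inspectee's minimax is 18. These differ, so the equilibrium is in mixed strategies.
Let the inspector play I with probability p. The inspectee is indifferent when 18p + 7(1−p) = 7p + 19(1−p), giving p = 12/23.
Let the inspectee play 1 with probability q. The inspector is indifferent when 18q + 7(1−q) = 7q + 19(1−q), giving q = 12/23.
The value is 18·(12/23) + (7)·(11/23) = 293/23.

293/23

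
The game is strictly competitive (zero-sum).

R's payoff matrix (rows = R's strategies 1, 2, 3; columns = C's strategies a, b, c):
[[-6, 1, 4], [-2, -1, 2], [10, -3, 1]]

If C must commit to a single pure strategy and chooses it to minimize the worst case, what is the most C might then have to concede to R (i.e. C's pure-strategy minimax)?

1

The worst case (largest entry) in each column is a: 10, b: 1, c: 4.
The best (smallest) of these is 1.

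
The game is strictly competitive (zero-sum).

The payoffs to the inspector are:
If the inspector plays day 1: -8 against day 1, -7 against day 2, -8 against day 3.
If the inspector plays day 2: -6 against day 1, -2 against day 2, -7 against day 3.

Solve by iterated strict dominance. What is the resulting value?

Row day 1 is strictly dominated by row day 2 (-6>-8, -2>-7, -7>-8); eliminate day 1.
Column day 2 is strictly dominated by day 1 for the inspectee (-6<-2); eliminate day 2.
Column day 1 is strictly dominated by day 3 for the inspectee (-7<-6); eliminate day 1.
Only (day 2, day 3) remains, with payoff -7.

-7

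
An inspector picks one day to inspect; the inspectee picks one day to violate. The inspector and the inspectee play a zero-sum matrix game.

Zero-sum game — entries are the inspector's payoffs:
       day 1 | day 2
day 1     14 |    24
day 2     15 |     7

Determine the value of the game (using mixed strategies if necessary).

Row minima are 14 and 7, so the inspector's maximin is 14; column maxima are 15 and 24, so the inspectee's minimax is 15. These differ, so the equilibrium is in mixed strategies.
Let the inspector play day 1 with probability p. The inspectee is indifferent when 14p + 15(1−p) = 24p + 7(1−p), giving p = 4/9.
Let the inspectee play day 1 with probability q. The inspector is indifferent when 14q + 24(1−q) = 15q + 7(1−q), giving q = 17/18.
The value is 14·(17/18) + (24)·(1/18) = 131/9.

131/9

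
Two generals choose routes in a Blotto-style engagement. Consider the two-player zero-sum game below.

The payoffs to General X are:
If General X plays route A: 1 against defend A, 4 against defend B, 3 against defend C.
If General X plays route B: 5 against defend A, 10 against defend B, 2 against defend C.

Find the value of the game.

13/5

Column defend B is strictly dominated by defend A for General Y (it gives General X more in every row).
The remaining 2×2 game on (route A, route B) × (defend A, defend C) has no saddle point. Let General X play route A with probability p; indifference gives p + 5(1−p) = 3p + 2(1−p), so p = 3/5.
Similarly General Y's optimal q on defend A is 1/5, and the value is 1·(1/5) + (3)·(4/5) = 13/5.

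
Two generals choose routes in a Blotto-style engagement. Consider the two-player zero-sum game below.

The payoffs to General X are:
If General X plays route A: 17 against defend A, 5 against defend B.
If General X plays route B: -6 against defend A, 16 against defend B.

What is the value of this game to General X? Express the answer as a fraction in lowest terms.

151/17

Row minima are 5 and -6, so General X's maximin is 5; column maxima are 17 and 16, so General Y's minimax is 16. These differ, so the equilibrium is in mixed strategies.
Let General X play route A with probability p. General Y is indifferent when 17p − 6(1−p) = 5p + 16(1−p), giving p = 11/17.
Let General Y play defend A with probability q. General X is indifferent when 17q + 5(1−q) = −6q + 16(1−q), giving q = 11/34.
The value is 17·(11/34) + (5)·(23/34) = 151/17.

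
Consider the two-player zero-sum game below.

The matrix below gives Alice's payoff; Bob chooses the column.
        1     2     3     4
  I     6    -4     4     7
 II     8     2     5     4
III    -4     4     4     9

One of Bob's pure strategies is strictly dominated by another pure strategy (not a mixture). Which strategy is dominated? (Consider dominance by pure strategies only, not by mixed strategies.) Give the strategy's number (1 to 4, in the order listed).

Bob prefers columns that give Alice less. Compare 4 with 2: -4 < 7, 2 < 4, 4 < 9.
So 2 strictly dominates 4 for Bob; 4 is strictly dominated.

4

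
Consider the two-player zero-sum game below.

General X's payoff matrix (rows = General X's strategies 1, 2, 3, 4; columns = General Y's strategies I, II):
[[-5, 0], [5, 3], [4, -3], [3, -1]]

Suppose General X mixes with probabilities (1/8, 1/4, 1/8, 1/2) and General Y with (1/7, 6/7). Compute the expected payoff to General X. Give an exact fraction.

Against (1/7, 6/7), each row's expected payoff is 1: -5/7; 2: 23/7; 3: -2; 4: -3/7.
Taking the (1/8, 1/4, 1/8, 1/2)-weighted average: (1/8)·(-5/7) + (1/4)·(23/7) + (1/8)·(-2) + (1/2)·(-3/7) = 15/56.

15/56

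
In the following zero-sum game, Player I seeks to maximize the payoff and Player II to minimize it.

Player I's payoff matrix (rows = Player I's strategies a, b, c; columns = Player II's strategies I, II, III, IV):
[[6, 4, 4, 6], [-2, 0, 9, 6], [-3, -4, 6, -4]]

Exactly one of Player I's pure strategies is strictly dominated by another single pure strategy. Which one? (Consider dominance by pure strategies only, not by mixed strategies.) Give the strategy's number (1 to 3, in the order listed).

3

Compare c with b: -2 > -3, 0 > -4, 9 > 6, 6 > -4.
So b strictly dominates c for Player I; c is strictly dominated.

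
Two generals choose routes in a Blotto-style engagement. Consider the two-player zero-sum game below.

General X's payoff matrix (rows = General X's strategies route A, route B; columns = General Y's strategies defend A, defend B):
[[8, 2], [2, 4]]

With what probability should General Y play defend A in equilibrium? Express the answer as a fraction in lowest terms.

Row minima are 2 and 2, so General X's maximin is 2; column maxima are 8 and 4, so General Y's minimax is 4. These differ, so the equilibrium is in mixed strategies.
Let General Y play defend A with probability q. General X is indifferent when 8q + 2(1−q) = 2q + 4(1−q), giving q = 1/4.

1/4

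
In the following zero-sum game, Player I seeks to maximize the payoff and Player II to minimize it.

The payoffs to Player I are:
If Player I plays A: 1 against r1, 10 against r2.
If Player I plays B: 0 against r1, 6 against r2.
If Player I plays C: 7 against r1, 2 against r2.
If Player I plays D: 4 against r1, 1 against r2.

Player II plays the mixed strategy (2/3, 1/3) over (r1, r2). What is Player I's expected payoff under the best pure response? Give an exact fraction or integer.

16/3

A: (1)·(2/3) + (10)·(1/3) = 4.
B: (0)·(2/3) + (6)·(1/3) = 2.
C: (7)·(2/3) + (2)·(1/3) = 16/3.
D: (4)·(2/3) + (1)·(1/3) = 3.
The best pure response is C with expected payoff 16/3.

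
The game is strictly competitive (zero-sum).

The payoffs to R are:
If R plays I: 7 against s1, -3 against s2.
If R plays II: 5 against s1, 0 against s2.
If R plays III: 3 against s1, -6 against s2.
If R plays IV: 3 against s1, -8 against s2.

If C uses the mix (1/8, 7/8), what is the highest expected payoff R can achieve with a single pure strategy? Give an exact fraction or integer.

5/8

I: (7)·(1/8) + (-3)·(7/8) = -7/4.
II: (5)·(1/8) + (0)·(7/8) = 5/8.
III: (3)·(1/8) + (-6)·(7/8) = -39/8.
IV: (3)·(1/8) + (-8)·(7/8) = -53/8.
The best pure response is II with expected payoff 5/8.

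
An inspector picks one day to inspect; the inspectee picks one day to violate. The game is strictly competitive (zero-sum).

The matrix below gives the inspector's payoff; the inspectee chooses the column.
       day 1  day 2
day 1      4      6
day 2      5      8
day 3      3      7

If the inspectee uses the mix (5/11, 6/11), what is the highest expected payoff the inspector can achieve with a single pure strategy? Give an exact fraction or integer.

73/11

day 1: (4)·(5/11) + (6)·(6/11) = 56/11.
day 2: (5)·(5/11) + (8)·(6/11) = 73/11.
day 3: (3)·(5/11) + (7)·(6/11) = 57/11.
The best pure response is day 2 with expected payoff 73/11.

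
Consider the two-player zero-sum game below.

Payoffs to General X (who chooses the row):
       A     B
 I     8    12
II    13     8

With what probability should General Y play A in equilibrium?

4/9

Row minima are 8 and 8, so General X's maximin is 8; column maxima are 13 and 12, so General Y's minimax is 12. These differ, so the equilibrium is in mixed strategies.
Let General Y play A with probability q. General X is indifferent when 8q + 12(1−q) = 13q + 8(1−q), giving q = 4/9.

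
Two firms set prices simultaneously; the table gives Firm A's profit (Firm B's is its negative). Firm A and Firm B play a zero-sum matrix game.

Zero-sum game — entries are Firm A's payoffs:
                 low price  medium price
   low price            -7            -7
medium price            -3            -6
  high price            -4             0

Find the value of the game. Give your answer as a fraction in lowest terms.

Row low price is strictly dominated by row medium price, so Firm A never plays it.
The remaining 2×2 game on (medium price, high price) × (low price, medium price) has no saddle point. Let Firm A play medium price with probability p; indifference gives −3p − 4(1−p) = −6p, so p = 4/7.
Similarly Firm B's optimal q on low price is 6/7, and the value is -3·(6/7) + (-6)·(1/7) = -24/7.

-24/7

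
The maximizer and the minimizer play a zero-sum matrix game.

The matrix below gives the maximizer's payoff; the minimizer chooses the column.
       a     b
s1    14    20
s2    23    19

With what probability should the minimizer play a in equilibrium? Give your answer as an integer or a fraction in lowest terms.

1/10

Row minima are 14 and 19, so the maximizer's maximin is 19; column maxima are 23 and 20, so the minimizer's minimax is 20. These differ, so the equilibrium is in mixed strategies.
Let the minimizer play a with probability q. The maximizer is indifferent when 14q + 20(1−q) = 23q + 19(1−q), giving q = 1/10.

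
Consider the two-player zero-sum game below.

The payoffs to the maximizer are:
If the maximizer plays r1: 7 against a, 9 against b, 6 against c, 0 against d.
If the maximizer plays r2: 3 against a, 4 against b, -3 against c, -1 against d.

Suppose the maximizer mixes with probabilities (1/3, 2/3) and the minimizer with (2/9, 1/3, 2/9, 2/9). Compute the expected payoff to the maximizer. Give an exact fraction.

Against (2/9, 1/3, 2/9, 2/9), each row's expected payoff is r1: 53/9; r2: 10/9.
Taking the (1/3, 2/3)-weighted average: (1/3)·(53/9) + (2/3)·(10/9) = 73/27.

73/27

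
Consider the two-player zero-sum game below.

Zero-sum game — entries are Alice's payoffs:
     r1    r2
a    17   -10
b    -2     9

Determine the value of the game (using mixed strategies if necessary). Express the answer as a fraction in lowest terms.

7/2

Row minima are -10 and -2, so Alice's maximin is -2; column maxima are 17 and 9, so Bob's minimax is 9. These differ, so the equilibrium is in mixed strategies.
Let Alice play a with probability p. Bob is indifferent when 17p − 2(1−p) = −10p + 9(1−p), giving p = 11/38.
Let Bob play r1 with probability q. Alice is indifferent when 17q − 10(1−q) = −2q + 9(1−q), giving q = 1/2.
The value is 17·(1/2) + (-10)·(1/2) = 7/2.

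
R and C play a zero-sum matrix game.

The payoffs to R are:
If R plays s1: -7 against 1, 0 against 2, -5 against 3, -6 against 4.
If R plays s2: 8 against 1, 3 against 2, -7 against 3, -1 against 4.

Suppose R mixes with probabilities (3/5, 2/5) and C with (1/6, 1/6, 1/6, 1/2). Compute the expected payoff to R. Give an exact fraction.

Against (1/6, 1/6, 1/6, 1/2), each row's expected payoff is s1: -5; s2: 1/6.
Taking the (3/5, 2/5)-weighted average: (3/5)·(-5) + (2/5)·(1/6) = -44/15.

-44/15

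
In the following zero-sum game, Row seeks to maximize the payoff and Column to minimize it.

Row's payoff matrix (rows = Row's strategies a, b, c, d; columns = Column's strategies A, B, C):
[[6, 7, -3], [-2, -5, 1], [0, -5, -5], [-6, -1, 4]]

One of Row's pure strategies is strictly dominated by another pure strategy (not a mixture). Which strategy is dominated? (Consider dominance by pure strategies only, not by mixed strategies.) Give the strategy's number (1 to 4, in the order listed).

3

Compare c with a: 6 > 0, 7 > -5, -3 > -5.
So a strictly dominates c for Row; c is strictly dominated.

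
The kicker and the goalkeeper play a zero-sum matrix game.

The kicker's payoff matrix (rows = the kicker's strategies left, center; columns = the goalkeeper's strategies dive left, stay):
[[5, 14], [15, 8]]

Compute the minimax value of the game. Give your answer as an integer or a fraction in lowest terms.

85/8

Row minima are 5 and 8, so the kicker's maximin is 8; column maxima are 15 and 14, so the goalkeeper's minimax is 14. These differ, so the equilibrium is in mixed strategies.
Let the kicker play left with probability p. The goalkeeper is indifferent when 5p + 15(1−p) = 14p + 8(1−p), giving p = 7/16.
Let the goalkeeper play dive left with probability q. The kicker is indifferent when 5q + 14(1−q) = 15q + 8(1−q), giving q = 3/8.
The value is 5·(3/8) + (14)·(5/8) = 85/8.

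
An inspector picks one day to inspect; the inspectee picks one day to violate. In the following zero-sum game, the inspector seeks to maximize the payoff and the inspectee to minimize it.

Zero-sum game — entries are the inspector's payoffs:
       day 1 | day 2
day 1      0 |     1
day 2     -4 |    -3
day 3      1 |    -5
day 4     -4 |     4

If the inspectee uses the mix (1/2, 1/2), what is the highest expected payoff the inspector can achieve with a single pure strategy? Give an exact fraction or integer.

1/2

day 1: (0)·(1/2) + (1)·(1/2) = 1/2.
day 2: (-4)·(1/2) + (-3)·(1/2) = -7/2.
day 3: (1)·(1/2) + (-5)·(1/2) = -2.
day 4: (-4)·(1/2) + (4)·(1/2) = 0.
The best pure response is day 1 with expected payoff 1/2.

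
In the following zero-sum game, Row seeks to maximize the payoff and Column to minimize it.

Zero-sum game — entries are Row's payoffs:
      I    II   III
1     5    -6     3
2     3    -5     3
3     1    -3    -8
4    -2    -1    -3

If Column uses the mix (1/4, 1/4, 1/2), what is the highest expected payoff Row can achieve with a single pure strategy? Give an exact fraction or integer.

5/4

1: (5)·(1/4) + (-6)·(1/4) + (3)·(1/2) = 5/4.
2: (3)·(1/4) + (-5)·(1/4) + (3)·(1/2) = 1.
3: (1)·(1/4) + (-3)·(1/4) + (-8)·(1/2) = -9/2.
4: (-2)·(1/4) + (-1)·(1/4) + (-3)·(1/2) = -9/4.
The best pure response is 1 with expected payoff 5/4.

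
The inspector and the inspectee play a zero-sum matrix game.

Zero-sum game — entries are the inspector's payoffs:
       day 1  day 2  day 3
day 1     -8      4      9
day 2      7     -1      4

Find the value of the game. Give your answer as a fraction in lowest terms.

1

Column day 3 is strictly dominated by day 2 for the inspectee (it gives the inspector more in every row).
The remaining 2×2 game on (day 1, day 2) × (day 1, day 2) has no saddle point. Let the inspector play day 1 with probability p; indifference gives −8p + 7(1−p) = 4p − (1−p), so p = 2/5.
Similarly the inspectee's optimal q on day 1 is 1/4, and the value is -8·(1/4) + (4)·(3/4) = 1.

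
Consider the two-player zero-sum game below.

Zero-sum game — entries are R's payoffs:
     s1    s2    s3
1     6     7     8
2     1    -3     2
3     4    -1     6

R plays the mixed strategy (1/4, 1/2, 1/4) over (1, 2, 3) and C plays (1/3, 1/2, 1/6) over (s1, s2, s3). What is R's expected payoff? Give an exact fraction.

7/4

Against (1/3, 1/2, 1/6), each row's expected payoff is 1: 41/6; 2: -5/6; 3: 11/6.
Taking the (1/4, 1/2, 1/4)-weighted average: (1/4)·(41/6) + (1/2)·(-5/6) + (1/4)·(11/6) = 7/4.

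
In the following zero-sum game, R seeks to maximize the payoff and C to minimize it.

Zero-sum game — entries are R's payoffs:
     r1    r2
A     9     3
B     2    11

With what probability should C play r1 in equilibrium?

8/15

Row minima are 3 and 2, so R's maximin is 3; column maxima are 9 and 11, so C's minimax is 9. These differ, so the equilibrium is in mixed strategies.
Let C play r1 with probability q. R is indifferent when 9q + 3(1−q) = 2q + 11(1−q), giving q = 8/15.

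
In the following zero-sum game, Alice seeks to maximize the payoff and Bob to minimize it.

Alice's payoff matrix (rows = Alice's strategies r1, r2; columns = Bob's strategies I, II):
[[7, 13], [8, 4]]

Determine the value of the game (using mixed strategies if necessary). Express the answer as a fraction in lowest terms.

38/5

Row minima are 7 and 4, so Alice's maximin is 7; column maxima are 8 and 13, so Bob's minimax is 8. These differ, so the equilibrium is in mixed strategies.
Let Alice play r1 with probability p. Bob is indifferent when 7p + 8(1−p) = 13p + 4(1−p), giving p = 2/5.
Let Bob play I with probability q. Alice is indifferent when 7q + 13(1−q) = 8q + 4(1−q), giving q = 9/10.
The value is 7·(9/10) + (13)·(1/10) = 38/5.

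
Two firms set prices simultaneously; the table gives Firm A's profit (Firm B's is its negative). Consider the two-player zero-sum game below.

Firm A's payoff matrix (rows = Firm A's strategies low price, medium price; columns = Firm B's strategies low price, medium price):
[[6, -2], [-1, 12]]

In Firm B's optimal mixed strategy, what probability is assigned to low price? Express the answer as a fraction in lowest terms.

2/3

Row minima are -2 and -1, so Firm A's maximin is -1; column maxima are 6 and 12, so Firm B's minimax is 6. These differ, so the equilibrium is in mixed strategies.
Let Firm B play low price with probability q. Firm A is indifferent when 6q − 2(1−q) = −q + 12(1−q), giving q = 2/3.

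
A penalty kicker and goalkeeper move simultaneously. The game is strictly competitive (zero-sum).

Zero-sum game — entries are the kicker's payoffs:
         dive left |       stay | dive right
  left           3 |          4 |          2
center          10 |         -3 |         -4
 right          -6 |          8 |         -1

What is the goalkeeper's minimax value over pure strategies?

The worst case (largest entry) in each column is dive left: 10, stay: 8, dive right: 2.
The best (smallest) of these is 2.

2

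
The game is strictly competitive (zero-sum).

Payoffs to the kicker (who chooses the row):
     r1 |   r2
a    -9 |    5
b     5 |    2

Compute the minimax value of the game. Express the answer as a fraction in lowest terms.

Row minima are -9 and 2, so the kicker's maximin is 2; column maxima are 5 and 5, so the goalkeeper's minimax is 5. These differ, so the equilibrium is in mixed strategies.
Let the kicker play a with probability p. The goalkeeper is indifferent when −9p + 5(1−p) = 5p + 2(1−p), giving p = 3/17.
Let the goalkeeper play r1 with probability q. The kicker is indifferent when −9q + 5(1−q) = 5q + 2(1−q), giving q = 3/17.
The value is -9·(3/17) + (5)·(14/17) = 43/17.

43/17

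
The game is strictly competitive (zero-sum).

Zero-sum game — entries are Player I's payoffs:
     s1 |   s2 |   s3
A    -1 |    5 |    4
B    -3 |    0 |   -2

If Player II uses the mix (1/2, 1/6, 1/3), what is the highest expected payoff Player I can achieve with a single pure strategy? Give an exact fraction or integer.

A: (-1)·(1/2) + (5)·(1/6) + (4)·(1/3) = 5/3.
B: (-3)·(1/2) + (0)·(1/6) + (-2)·(1/3) = -13/6.
The best pure response is A with expected payoff 5/3.

5/3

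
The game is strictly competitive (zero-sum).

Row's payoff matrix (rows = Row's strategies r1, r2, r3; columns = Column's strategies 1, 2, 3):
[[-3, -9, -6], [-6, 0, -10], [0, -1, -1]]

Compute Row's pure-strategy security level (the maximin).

-1

The worst-case payoff for each row is r1: -9, r2: -10, r3: -1.
The best of these is -1.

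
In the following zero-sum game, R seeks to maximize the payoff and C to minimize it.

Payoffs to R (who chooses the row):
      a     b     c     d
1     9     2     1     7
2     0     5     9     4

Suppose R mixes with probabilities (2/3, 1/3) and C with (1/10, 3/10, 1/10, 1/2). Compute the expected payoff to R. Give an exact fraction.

73/15

Against (1/10, 3/10, 1/10, 1/2), each row's expected payoff is 1: 51/10; 2: 22/5.
Taking the (2/3, 1/3)-weighted average: (2/3)·(51/10) + (1/3)·(22/5) = 73/15.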